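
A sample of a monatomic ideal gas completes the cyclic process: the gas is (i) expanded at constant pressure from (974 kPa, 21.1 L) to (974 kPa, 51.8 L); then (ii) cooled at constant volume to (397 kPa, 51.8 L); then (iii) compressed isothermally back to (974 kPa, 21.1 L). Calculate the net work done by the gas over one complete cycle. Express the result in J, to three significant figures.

W_net ≈ 11400 J

Leg (i): W = PΔV = (974)(51.8 − 21.1) = 29902 J.
Leg (ii): W = 0.
Leg (iii): W = PᵢVᵢ ln(V_f/Vᵢ) = (20565) ln(21.1/51.8) = -18469 J.
W_net = 29902 − 18469 = 11432 J.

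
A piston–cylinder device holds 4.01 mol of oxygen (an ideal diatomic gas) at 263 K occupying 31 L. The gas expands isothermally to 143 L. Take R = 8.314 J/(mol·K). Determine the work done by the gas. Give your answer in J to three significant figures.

Isothermal: W = nRT ln(V₂/V₁).
W = (4.01)(8.314)(263) × ln(143/31)
  = 8768 × 1.529
W_by_gas = 13405 J.

W ≈ 13400 J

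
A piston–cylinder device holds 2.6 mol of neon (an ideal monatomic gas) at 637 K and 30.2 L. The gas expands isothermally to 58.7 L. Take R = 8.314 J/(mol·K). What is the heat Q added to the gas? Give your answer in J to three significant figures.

Q ≈ 9150 J

Isothermal ⇒ ΔU = 0, so Q = W = nRT ln(V₂/V₁).
Q = (2.6)(8.314)(637) ln(58.7/30.2) = 13770 × 0.6646 = 9151 J.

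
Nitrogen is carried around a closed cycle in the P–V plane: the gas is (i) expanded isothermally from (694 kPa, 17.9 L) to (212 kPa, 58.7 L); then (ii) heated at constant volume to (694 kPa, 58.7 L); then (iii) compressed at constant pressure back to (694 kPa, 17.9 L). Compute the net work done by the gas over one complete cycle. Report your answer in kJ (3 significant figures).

Leg (i): W = PᵢVᵢ ln(V_f/Vᵢ) = (12423) ln(58.7/17.9) = 14754 J.
Leg (ii): W = 0.
Leg (iii): W = PΔV = (694)(17.9 − 58.7) = -28315 J.
W_net = 14754 − 28315 = -13562 J.

W_net ≈ -13.6 kJ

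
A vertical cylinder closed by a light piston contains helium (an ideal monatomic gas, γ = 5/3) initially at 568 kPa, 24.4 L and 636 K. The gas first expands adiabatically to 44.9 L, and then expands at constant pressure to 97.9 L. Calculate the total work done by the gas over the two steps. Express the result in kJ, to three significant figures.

W_total ≈ 17.8 kJ

Step 1 (adiabatic): W = (P₁V₁ − P₂V₂)/(γ−1) = (13859 − 9229)/0.667 = 6945 J.
After step 1: P = 205.6 kPa, V = 44.9 L, T = 423.5 K.
Step 2 (isobaric): W = PΔV = (205.6 kPa)(97.9 − 44.9 L) = 10894 J.
W_total = 6945 + 10894 = 17839 J.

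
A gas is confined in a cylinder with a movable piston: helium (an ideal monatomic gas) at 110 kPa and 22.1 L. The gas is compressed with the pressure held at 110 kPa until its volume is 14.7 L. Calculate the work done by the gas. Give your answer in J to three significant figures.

W ≈ -814 J

Isobaric: W = P ΔV.
W = (110 kPa)(14.7 − 22.1 L) = (110)(-7.4) = -814 J.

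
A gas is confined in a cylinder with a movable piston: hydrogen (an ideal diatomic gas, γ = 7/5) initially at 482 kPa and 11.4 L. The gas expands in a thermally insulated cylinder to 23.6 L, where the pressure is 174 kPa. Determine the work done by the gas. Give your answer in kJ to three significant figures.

Adiabatic: W = (P₁V₁ − P₂V₂)/(γ − 1) with γ = 7/5.
P₁V₁ = 5495 J, P₂V₂ = 4106 J.
W = (5495 − 4106) / 0.4 = 3471 J.

W ≈ 3.47 kJ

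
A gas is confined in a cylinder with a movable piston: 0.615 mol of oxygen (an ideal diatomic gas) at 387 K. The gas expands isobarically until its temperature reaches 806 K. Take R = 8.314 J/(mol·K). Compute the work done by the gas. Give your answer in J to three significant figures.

Isobaric: W = P ΔV = nR ΔT.
W = (0.615)(8.314)(806 − 387) = 2142 J.

W ≈ 2140 J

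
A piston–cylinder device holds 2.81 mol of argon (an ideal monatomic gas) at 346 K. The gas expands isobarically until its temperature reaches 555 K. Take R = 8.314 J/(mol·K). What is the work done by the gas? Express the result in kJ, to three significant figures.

W ≈ 4.88 kJ

Isobaric: W = P ΔV = nR ΔT.
W = (2.81)(8.314)(555 − 346) = 4883 J.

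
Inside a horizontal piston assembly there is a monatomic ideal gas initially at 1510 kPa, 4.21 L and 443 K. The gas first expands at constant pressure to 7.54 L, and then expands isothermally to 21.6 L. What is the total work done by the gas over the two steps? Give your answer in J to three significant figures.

Step 1 (isobaric): W = PΔV = (1510 kPa)(7.54 − 4.21 L) = 5028 J.
After step 1: P = 1510 kPa, V = 7.54 L, T = 793.4 K.
Step 2 (isothermal): W = P₁V₁ ln(V₂/V₁) = (11385) ln(21.6/7.54) = 11983 J.
W_total = 5028 + 11983 = 17011 J.

W_total ≈ 17000 J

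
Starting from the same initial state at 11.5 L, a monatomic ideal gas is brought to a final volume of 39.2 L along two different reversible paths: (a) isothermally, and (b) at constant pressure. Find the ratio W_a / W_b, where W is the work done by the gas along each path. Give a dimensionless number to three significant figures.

W_a / W_b ≈ 0.509

Path (a) isothermal: W = P₁V₁ ln(V₂/V₁) → W_a/(P₁V₁) = 1.226.
Path (b) isobaric: W = P₁(V₂ − V₁) → W_b/(P₁V₁) = 2.409.
W_a / W_b = 1.226 / 2.409 = 0.5091.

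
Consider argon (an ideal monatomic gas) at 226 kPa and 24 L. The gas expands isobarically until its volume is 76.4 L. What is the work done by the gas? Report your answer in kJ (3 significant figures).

W ≈ 11.8 kJ

Isobaric: W = P ΔV.
W = (226 kPa)(76.4 − 24 L) = (226)(52.4) = 11842 J.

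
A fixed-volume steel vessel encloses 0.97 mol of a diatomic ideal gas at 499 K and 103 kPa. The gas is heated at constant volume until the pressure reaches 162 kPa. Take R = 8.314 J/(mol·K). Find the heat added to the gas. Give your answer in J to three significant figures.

Constant volume ⇒ W = 0, so Q = ΔU = nCᵥΔT with Cᵥ = 5R/2 = 20.79 J/(mol·K).
At constant V, T₂/T₁ = P₂/P₁ ⇒ ΔT = T₁(P₂/P₁ − 1) = 499·(162/103 − 1) = 285.8 K.
ΔU = (0.97)(20.79)(285.8) = 5763 J.

Q ≈ 5760 J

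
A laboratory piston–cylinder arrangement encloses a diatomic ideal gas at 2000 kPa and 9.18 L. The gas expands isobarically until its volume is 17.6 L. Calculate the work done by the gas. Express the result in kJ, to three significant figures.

W ≈ 16.8 kJ

Isobaric: W = P ΔV.
W = (2000 kPa)(17.6 − 9.18 L) = (2000)(8.42) = 16840 J.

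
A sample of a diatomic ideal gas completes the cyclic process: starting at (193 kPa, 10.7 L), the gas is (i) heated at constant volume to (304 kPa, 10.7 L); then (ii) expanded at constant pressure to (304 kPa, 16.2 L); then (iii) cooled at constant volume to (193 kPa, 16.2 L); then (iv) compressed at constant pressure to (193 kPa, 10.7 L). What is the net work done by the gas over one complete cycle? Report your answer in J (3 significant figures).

Constant-volume legs do no work.
W(ii) = (304)(16.2 − 10.7) = 1672 J; W(iv) = (193)(10.7 − 16.2) = -1062 J.
W_net = 1672 − 1062 = 610.5 J (the clockwise enclosed area).

W_net ≈ 610 J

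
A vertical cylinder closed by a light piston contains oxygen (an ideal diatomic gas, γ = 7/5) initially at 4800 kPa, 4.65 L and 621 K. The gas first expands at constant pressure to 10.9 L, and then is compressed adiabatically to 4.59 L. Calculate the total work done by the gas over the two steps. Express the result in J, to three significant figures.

W_total ≈ -24100 J

Step 1 (isobaric): W = PΔV = (4800 kPa)(10.9 − 4.65 L) = 30000 J.
After step 1: P = 4800 kPa, V = 10.9 L, T = 1456 K.
Step 2 (adiabatic): W = (P₁V₁ − P₂V₂)/(γ−1) = (52320 − 73946)/0.4 = -54064 J.
W_total = 30000 − 54064 = -24064 J.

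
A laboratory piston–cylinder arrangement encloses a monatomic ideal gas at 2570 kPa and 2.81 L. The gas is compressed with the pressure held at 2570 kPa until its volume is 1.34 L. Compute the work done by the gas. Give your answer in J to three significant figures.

Isobaric: W = P ΔV.
W = (2570 kPa)(1.34 − 2.81 L) = (2570)(-1.47) = -3778 J.

W ≈ -3780 J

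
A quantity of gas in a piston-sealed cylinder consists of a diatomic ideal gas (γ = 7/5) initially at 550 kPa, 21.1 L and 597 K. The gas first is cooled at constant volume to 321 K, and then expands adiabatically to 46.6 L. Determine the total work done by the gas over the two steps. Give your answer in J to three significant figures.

Step 1 (isochoric): W = 0 (constant volume).
After step 1: P = 295.7 kPa (V unchanged).
Step 2 (adiabatic): W = (P₁V₁ − P₂V₂)/(γ−1) = (6240 − 4545)/0.4 = 4237 J.
W_total = 0 + 4237 = 4237 J.

W_total ≈ 4240 J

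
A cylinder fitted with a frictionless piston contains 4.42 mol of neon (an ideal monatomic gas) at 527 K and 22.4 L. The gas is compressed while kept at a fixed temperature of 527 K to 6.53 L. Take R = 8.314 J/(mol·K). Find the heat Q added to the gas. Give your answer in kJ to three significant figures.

Q ≈ -23.9 kJ

Isothermal ⇒ ΔU = 0, so Q = W = nRT ln(V₂/V₁).
Q = (4.42)(8.314)(527) ln(6.53/22.4) = 19366 × -1.233 = -23872 J.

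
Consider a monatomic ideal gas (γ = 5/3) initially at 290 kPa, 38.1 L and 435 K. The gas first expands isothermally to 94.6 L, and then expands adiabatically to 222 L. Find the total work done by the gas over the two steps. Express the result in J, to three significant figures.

W_total ≈ 17200 J

Step 1 (isothermal): W = P₁V₁ ln(V₂/V₁) = (11049) ln(94.6/38.1) = 10048 J.
After step 1: P = 116.8 kPa, V = 94.6 L, T = 435 K.
Step 2 (adiabatic): W = (P₁V₁ − P₂V₂)/(γ−1) = (11049 − 6257)/0.667 = 7188 J.
W_total = 10048 + 7188 = 17237 J.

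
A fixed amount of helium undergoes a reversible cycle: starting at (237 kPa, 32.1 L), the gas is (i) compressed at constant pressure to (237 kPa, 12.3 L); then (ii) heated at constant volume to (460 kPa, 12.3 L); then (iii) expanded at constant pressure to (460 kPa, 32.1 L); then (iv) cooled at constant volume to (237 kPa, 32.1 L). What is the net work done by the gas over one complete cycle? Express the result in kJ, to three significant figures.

Constant-volume legs do no work.
W(i) = (237)(12.3 − 32.1) = -4693 J; W(iii) = (460)(32.1 − 12.3) = 9108 J.
W_net = -4693 + 9108 = 4415 J (the clockwise enclosed area).

W_net ≈ 4.42 kJ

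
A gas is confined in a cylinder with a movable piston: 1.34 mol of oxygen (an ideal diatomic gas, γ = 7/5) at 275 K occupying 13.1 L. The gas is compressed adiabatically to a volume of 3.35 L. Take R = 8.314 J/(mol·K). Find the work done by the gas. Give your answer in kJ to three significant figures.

W ≈ -5.56 kJ

Adiabatic: TV^(γ−1) = const with γ = 7/5.
T₂ = T₁ (V₁/V₂)^(γ−1) = 275 × (13.1/3.35)^0.4 = 275 × 1.725 = 474.5 K.
W_by = nCᵥ(T₁ − T₂) = (1.34)(20.79)(275 − 474.5) = -5556 J.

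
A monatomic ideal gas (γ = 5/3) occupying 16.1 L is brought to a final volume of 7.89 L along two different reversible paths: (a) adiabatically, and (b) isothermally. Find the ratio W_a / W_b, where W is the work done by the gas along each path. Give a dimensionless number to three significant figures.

W_a / W_b ≈ 1.28

Path (a) adiabatic: W = P₁V₁(1 − (V₁/V₂)^(γ−1))/(γ−1) → W_a/(P₁V₁) = -0.9132.
Path (b) isothermal: W = P₁V₁ ln(V₂/V₁) → W_b/(P₁V₁) = -0.7132.
W_a / W_b = -0.9132 / -0.7132 = 1.28.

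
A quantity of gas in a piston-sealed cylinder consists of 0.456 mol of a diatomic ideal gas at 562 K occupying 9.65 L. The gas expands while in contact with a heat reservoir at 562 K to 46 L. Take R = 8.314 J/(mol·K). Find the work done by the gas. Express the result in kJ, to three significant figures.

W ≈ 3.33 kJ

Isothermal: W = nRT ln(V₂/V₁).
W = (0.456)(8.314)(562) × ln(46/9.65)
  = 2131 × 1.562
W_by_gas = 3327 J.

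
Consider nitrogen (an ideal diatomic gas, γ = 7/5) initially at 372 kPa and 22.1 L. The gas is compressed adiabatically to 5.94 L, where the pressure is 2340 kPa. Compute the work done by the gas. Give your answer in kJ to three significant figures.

W ≈ -14.2 kJ

Adiabatic: W = (P₁V₁ − P₂V₂)/(γ − 1) with γ = 7/5.
P₁V₁ = 8221 J, P₂V₂ = 13900 J.
W = (8221 − 13900) / 0.4 = -14196 J.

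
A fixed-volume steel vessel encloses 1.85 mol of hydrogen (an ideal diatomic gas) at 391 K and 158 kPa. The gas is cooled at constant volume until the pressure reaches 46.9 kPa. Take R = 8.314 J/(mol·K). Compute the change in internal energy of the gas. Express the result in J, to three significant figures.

ΔU ≈ -10600 J

Constant volume ⇒ W = 0, so Q = ΔU = nCᵥΔT with Cᵥ = 5R/2 = 20.79 J/(mol·K).
At constant V, T₂/T₁ = P₂/P₁ ⇒ ΔT = T₁(P₂/P₁ − 1) = 391·(46.9/158 − 1) = -274.9 K.
ΔU = (1.85)(20.79)(-274.9) = -10572 J.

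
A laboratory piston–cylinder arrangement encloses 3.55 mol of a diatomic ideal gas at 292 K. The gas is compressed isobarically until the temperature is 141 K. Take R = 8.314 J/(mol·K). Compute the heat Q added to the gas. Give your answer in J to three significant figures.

Q ≈ -15600 J

Isobaric: W = nRΔT = (3.55)(8.314)(-151) = -4457 J.
ΔU = nCᵥΔT with Cᵥ = 5R/2: ΔU = (3.55)(20.79)(-151) = -11142 J.
Q = ΔU + W = -11142 − 4457 = -15599 J.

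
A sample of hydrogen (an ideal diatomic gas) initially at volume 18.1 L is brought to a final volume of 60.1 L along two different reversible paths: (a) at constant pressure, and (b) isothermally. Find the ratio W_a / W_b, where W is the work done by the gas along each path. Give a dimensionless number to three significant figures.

Path (a) isobaric: W = P₁(V₂ − V₁) → W_a/(P₁V₁) = 2.32.
Path (b) isothermal: W = P₁V₁ ln(V₂/V₁) → W_b/(P₁V₁) = 1.2.
W_a / W_b = 2.32 / 1.2 = 1.934.

W_a / W_b ≈ 1.93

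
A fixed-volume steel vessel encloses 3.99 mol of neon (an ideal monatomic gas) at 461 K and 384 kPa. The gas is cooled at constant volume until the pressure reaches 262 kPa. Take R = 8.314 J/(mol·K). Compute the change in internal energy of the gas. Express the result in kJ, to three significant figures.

Constant volume ⇒ W = 0, so Q = ΔU = nCᵥΔT with Cᵥ = 3R/2 = 12.47 J/(mol·K).
At constant V, T₂/T₁ = P₂/P₁ ⇒ ΔT = T₁(P₂/P₁ − 1) = 461·(262/384 − 1) = -146.5 K.
ΔU = (3.99)(12.47)(-146.5) = -7288 J.

ΔU ≈ -7.29 kJ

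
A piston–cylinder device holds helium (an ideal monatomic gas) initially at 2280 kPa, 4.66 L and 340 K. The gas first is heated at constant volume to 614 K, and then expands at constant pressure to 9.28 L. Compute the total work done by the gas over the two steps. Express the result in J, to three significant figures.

Step 1 (isochoric): W = 0 (constant volume).
After step 1: P = 4117 kPa (V unchanged).
Step 2 (isobaric): W = PΔV = (4117 kPa)(9.28 − 4.66 L) = 19022 J.
W_total = 0 + 19022 = 19022 J.

W_total ≈ 19000 J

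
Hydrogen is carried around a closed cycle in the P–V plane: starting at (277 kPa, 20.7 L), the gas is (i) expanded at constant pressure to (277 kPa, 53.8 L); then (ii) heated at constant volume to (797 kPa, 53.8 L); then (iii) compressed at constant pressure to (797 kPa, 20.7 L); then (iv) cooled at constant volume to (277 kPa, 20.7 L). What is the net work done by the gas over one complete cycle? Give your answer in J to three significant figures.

W_net ≈ -17200 J

Constant-volume legs do no work.
W(i) = (277)(53.8 − 20.7) = 9169 J; W(iii) = (797)(20.7 − 53.8) = -26381 J.
W_net = 9169 − 26381 = -17212 J (the counter-clockwise enclosed area).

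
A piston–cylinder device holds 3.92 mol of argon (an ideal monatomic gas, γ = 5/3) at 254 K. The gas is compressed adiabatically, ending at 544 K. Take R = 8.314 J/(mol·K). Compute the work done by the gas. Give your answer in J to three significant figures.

W ≈ -14200 J

Adiabatic ⇒ Q = 0, so W_by = −ΔU = nCᵥ(T₁ − T₂).
Cᵥ = 3R/2 = 12.47 J/(mol·K).
W = (3.92)(12.47)(254 − 544) = -14177 J.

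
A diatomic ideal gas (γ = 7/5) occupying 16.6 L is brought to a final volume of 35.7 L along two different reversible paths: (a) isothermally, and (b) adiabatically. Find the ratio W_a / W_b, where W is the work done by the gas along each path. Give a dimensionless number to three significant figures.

W_a / W_b ≈ 1.16

Path (a) isothermal: W = P₁V₁ ln(V₂/V₁) → W_a/(P₁V₁) = 0.7657.
Path (b) adiabatic: W = P₁V₁(1 − (V₁/V₂)^(γ−1))/(γ−1) → W_b/(P₁V₁) = 0.6596.
W_a / W_b = 0.7657 / 0.6596 = 1.161.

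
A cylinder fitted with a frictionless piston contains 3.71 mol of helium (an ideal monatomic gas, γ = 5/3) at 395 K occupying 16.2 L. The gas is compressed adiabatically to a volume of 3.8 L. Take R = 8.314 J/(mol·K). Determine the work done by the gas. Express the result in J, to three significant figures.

W ≈ -29800 J

Adiabatic: TV^(γ−1) = const with γ = 5/3.
T₂ = T₁ (V₁/V₂)^(γ−1) = 395 × (16.2/3.8)^0.667 = 395 × 2.629 = 1039 K.
W_by = nCᵥ(T₁ − T₂) = (3.71)(12.47)(395 − 1039) = -29774 J.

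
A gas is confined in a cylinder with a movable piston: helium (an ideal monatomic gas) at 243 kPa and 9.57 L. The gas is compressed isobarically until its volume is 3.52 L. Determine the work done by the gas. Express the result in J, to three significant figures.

Isobaric: W = P ΔV.
W = (243 kPa)(3.52 − 9.57 L) = (243)(-6.05) = -1470 J.

W ≈ -1470 J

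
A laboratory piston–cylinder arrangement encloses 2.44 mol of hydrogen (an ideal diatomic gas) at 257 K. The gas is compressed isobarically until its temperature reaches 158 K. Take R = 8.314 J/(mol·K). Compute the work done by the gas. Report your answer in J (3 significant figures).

W ≈ -2010 J

Isobaric: W = P ΔV = nR ΔT.
W = (2.44)(8.314)(158 − 257) = -2008 J.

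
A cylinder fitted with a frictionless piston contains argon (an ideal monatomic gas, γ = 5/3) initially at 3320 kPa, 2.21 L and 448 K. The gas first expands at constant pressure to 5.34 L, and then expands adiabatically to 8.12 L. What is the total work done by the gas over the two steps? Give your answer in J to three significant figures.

Step 1 (isobaric): W = PΔV = (3320 kPa)(5.34 − 2.21 L) = 10392 J.
After step 1: P = 3320 kPa, V = 5.34 L, T = 1082 K.
Step 2 (adiabatic): W = (P₁V₁ − P₂V₂)/(γ−1) = (17729 − 13407)/0.667 = 6482 J.
W_total = 10392 + 6482 = 16874 J.

W_total ≈ 16900 J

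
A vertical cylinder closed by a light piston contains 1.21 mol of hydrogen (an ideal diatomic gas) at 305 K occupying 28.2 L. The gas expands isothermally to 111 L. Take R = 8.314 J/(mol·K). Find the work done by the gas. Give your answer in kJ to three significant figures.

W ≈ 4.20 kJ

Isothermal: W = nRT ln(V₂/V₁).
W = (1.21)(8.314)(305) × ln(111/28.2)
  = 3068 × 1.37
W_by_gas = 4204 J.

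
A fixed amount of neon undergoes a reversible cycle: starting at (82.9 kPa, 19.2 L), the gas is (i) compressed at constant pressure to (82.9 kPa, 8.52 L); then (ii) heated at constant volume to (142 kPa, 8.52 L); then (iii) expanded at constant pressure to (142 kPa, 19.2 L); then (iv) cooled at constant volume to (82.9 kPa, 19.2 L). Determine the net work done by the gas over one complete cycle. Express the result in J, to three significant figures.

W_net ≈ 631 J

Constant-volume legs do no work.
W(i) = (82.9)(8.52 − 19.2) = -885.4 J; W(iii) = (142)(19.2 − 8.52) = 1517 J.
W_net = -885.4 + 1517 = 631.2 J (the clockwise enclosed area).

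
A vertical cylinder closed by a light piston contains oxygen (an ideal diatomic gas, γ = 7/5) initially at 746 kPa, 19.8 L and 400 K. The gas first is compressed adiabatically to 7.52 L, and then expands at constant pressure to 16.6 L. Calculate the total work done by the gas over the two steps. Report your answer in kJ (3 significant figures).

W_total ≈ 8.81 kJ

Step 1 (adiabatic): W = (P₁V₁ − P₂V₂)/(γ−1) = (14771 − 21756)/0.4 = -17463 J.
After step 1: P = 2893 kPa, V = 7.52 L, T = 589.2 K.
Step 2 (isobaric): W = PΔV = (2893 kPa)(16.6 − 7.52 L) = 26269 J.
W_total = -17463 + 26269 = 8806 J.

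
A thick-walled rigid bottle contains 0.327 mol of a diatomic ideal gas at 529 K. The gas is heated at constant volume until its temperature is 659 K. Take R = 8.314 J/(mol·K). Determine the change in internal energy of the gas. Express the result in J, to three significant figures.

Constant volume ⇒ W = 0, so Q = ΔU = nCᵥΔT with Cᵥ = 5R/2 = 20.79 J/(mol·K).
ΔU = (0.327)(20.79)(659 − 529) = 883.6 J.

ΔU ≈ 884 J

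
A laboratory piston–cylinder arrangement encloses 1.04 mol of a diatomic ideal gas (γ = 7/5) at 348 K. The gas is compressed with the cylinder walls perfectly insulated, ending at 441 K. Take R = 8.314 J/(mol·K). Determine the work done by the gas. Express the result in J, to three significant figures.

W ≈ -2010 J

Adiabatic ⇒ Q = 0, so W_by = −ΔU = nCᵥ(T₁ − T₂).
Cᵥ = 5R/2 = 20.79 J/(mol·K).
W = (1.04)(20.79)(348 − 441) = -2010 J.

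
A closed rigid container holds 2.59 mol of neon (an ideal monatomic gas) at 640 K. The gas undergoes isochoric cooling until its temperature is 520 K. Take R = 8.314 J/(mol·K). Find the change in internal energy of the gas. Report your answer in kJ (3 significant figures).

ΔU ≈ -3.88 kJ

Constant volume ⇒ W = 0, so Q = ΔU = nCᵥΔT with Cᵥ = 3R/2 = 12.47 J/(mol·K).
ΔU = (2.59)(12.47)(520 − 640) = -3876 J.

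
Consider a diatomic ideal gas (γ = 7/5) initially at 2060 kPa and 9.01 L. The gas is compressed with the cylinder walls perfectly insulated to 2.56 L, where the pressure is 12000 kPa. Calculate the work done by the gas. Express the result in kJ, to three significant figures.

W ≈ -30.4 kJ

Adiabatic: W = (P₁V₁ − P₂V₂)/(γ − 1) with γ = 7/5.
P₁V₁ = 18561 J, P₂V₂ = 30720 J.
W = (18561 − 30720) / 0.4 = -30399 J.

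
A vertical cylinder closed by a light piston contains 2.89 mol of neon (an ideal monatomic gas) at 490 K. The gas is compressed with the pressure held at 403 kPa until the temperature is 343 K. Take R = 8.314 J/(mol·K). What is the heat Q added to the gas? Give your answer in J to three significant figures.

Isobaric: W = nRΔT = (2.89)(8.314)(-147) = -3532 J.
ΔU = nCᵥΔT with Cᵥ = 3R/2: ΔU = (2.89)(12.47)(-147) = -5298 J.
Q = ΔU + W = -5298 − 3532 = -8830 J.

Q ≈ -8830 J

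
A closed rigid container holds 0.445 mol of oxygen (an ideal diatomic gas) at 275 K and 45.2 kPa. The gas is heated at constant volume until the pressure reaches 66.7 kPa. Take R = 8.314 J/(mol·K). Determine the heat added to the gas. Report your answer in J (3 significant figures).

Q ≈ 1210 J

Constant volume ⇒ W = 0, so Q = ΔU = nCᵥΔT with Cᵥ = 5R/2 = 20.79 J/(mol·K).
At constant V, T₂/T₁ = P₂/P₁ ⇒ ΔT = T₁(P₂/P₁ − 1) = 275·(66.7/45.2 − 1) = 130.8 K.
ΔU = (0.445)(20.79)(130.8) = 1210 J.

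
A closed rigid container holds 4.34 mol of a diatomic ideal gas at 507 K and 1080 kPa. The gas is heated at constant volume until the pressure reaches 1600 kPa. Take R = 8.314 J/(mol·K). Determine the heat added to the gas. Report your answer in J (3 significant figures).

Constant volume ⇒ W = 0, so Q = ΔU = nCᵥΔT with Cᵥ = 5R/2 = 20.79 J/(mol·K).
At constant V, T₂/T₁ = P₂/P₁ ⇒ ΔT = T₁(P₂/P₁ − 1) = 507·(1600/1080 − 1) = 244.1 K.
ΔU = (4.34)(20.79)(244.1) = 22021 J.

Q ≈ 22000 J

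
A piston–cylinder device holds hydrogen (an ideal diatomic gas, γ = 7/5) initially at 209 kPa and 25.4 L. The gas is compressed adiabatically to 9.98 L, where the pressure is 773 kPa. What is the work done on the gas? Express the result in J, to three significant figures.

Adiabatic: W = (P₁V₁ − P₂V₂)/(γ − 1) with γ = 7/5.
P₁V₁ = 5309 J, P₂V₂ = 7715 J.
W = (5309 − 7715) / 0.4 = -6015 J.
Work on gas = −W_by = 6015 J.

W ≈ 6010 J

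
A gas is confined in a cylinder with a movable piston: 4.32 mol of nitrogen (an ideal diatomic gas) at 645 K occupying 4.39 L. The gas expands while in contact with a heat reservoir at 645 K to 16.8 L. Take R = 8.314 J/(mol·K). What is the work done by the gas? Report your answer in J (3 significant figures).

W ≈ 31100 J

Isothermal: W = nRT ln(V₂/V₁).
W = (4.32)(8.314)(645) × ln(16.8/4.39)
  = 23166 × 1.342
W_by_gas = 31090 J.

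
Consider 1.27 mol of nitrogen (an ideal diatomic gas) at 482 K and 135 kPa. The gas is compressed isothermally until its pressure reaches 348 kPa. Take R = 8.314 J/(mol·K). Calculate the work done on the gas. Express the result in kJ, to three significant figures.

W ≈ 4.82 kJ

Isothermal process: W = nRT ln(V₂/V₁) = nRT ln(P₁/P₂).
W = (1.27)(8.314)(482) × ln(135/348)
  = 5089 × ln(0.3879) = 5089 × -0.9469
W_by_gas = -4819 J; work on gas = −W_by = 4819 J.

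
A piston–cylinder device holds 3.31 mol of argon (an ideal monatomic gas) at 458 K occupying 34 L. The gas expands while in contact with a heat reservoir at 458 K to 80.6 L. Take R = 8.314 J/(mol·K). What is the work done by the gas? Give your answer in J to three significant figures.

Isothermal: W = nRT ln(V₂/V₁).
W = (3.31)(8.314)(458) × ln(80.6/34)
  = 12604 × 0.8631
W_by_gas = 10879 J.

W ≈ 10900 J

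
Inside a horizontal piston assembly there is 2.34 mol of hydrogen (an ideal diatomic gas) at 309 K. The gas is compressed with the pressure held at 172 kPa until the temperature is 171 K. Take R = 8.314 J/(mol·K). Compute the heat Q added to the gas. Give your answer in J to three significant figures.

Isobaric: W = nRΔT = (2.34)(8.314)(-138) = -2685 J.
ΔU = nCᵥΔT with Cᵥ = 5R/2: ΔU = (2.34)(20.79)(-138) = -6712 J.
Q = ΔU + W = -6712 − 2685 = -9397 J.

Q ≈ -9400 J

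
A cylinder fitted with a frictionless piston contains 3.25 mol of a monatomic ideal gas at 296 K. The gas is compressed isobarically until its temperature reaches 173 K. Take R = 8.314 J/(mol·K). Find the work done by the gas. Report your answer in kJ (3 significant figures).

Isobaric: W = P ΔV = nR ΔT.
W = (3.25)(8.314)(173 − 296) = -3324 J.

W ≈ -3.32 kJ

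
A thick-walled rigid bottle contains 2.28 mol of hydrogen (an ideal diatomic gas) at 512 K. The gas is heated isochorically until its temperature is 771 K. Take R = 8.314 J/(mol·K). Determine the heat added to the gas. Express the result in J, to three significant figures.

Constant volume ⇒ W = 0, so Q = ΔU = nCᵥΔT with Cᵥ = 5R/2 = 20.79 J/(mol·K).
ΔU = (2.28)(20.79)(771 − 512) = 12274 J.

Q ≈ 12300 J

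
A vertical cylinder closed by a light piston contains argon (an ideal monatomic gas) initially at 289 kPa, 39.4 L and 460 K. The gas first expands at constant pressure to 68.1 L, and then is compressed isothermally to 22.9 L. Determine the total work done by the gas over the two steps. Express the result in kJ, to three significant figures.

W_total ≈ -13.2 kJ

Step 1 (isobaric): W = PΔV = (289 kPa)(68.1 − 39.4 L) = 8294 J.
After step 1: P = 289 kPa, V = 68.1 L, T = 795.1 K.
Step 2 (isothermal): W = P₁V₁ ln(V₂/V₁) = (19681) ln(22.9/68.1) = -21449 J.
W_total = 8294 − 21449 = -13155 J.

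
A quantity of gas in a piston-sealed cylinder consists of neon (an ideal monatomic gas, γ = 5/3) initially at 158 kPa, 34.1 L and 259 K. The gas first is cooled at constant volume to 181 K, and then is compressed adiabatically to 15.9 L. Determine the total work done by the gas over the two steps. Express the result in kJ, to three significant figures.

Step 1 (isochoric): W = 0 (constant volume).
After step 1: P = 110.4 kPa (V unchanged).
Step 2 (adiabatic): W = (P₁V₁ − P₂V₂)/(γ−1) = (3765 − 6262)/0.667 = -3745 J.
W_total = 0 − 3745 = -3745 J.

W_total ≈ -3.74 kJ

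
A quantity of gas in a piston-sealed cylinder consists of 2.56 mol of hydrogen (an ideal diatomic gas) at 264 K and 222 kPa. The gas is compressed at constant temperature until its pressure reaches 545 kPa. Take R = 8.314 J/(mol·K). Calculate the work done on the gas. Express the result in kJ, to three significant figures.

Isothermal process: W = nRT ln(V₂/V₁) = nRT ln(P₁/P₂).
W = (2.56)(8.314)(264) × ln(222/545)
  = 5619 × ln(0.4073) = 5619 × -0.8981
W_by_gas = -5046 J; work on gas = −W_by = 5046 J.

W ≈ 5.05 kJ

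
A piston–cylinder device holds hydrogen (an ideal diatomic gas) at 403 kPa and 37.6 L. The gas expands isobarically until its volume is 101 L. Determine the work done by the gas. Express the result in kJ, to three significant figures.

W ≈ 25.6 kJ

Isobaric: W = P ΔV.
W = (403 kPa)(101 − 37.6 L) = (403)(63.4) = 25550 J.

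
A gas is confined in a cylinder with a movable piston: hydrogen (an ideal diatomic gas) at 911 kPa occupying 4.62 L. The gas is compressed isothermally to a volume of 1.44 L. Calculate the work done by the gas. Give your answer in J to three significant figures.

Isothermal: W = nRT ln(V₂/V₁) = P₁V₁ ln(V₂/V₁).
P₁V₁ = (911 kPa)(4.62 L) = 4209 J.
W = 4209 × ln(1.44/4.62) = 4209 × -1.166
W_by_gas = -4906 J.

W ≈ -4910 J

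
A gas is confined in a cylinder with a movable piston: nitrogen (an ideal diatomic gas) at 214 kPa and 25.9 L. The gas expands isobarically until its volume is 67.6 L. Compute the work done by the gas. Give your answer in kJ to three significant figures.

Isobaric: W = P ΔV.
W = (214 kPa)(67.6 − 25.9 L) = (214)(41.7) = 8924 J.

W ≈ 8.92 kJ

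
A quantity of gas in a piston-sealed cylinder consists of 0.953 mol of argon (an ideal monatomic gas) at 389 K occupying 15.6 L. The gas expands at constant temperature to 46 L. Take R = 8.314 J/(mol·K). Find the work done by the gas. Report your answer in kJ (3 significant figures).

W ≈ 3.33 kJ

Isothermal: W = nRT ln(V₂/V₁).
W = (0.953)(8.314)(389) × ln(46/15.6)
  = 3082 × 1.081
W_by_gas = 3333 J.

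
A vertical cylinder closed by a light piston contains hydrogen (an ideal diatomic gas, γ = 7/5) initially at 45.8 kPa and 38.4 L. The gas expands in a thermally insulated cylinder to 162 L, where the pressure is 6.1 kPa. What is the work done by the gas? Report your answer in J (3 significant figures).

Adiabatic: W = (P₁V₁ − P₂V₂)/(γ − 1) with γ = 7/5.
P₁V₁ = 1759 J, P₂V₂ = 988.2 J.
W = (1759 − 988.2) / 0.4 = 1926 J.

W ≈ 1930 J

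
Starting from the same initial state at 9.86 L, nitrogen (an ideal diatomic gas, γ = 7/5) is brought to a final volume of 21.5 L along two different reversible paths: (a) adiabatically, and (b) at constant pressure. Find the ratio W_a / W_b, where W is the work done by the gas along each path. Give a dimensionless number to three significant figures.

W_a / W_b ≈ 0.567

Path (a) adiabatic: W = P₁V₁(1 − (V₁/V₂)^(γ−1))/(γ−1) → W_a/(P₁V₁) = 0.6697.
Path (b) isobaric: W = P₁(V₂ − V₁) → W_b/(P₁V₁) = 1.181.
W_a / W_b = 0.6697 / 1.181 = 0.5673.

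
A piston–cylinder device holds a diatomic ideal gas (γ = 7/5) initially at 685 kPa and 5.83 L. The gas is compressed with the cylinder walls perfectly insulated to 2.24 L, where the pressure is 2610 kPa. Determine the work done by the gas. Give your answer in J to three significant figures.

W ≈ -4630 J

Adiabatic: W = (P₁V₁ − P₂V₂)/(γ − 1) with γ = 7/5.
P₁V₁ = 3994 J, P₂V₂ = 5846 J.
W = (3994 − 5846) / 0.4 = -4632 J.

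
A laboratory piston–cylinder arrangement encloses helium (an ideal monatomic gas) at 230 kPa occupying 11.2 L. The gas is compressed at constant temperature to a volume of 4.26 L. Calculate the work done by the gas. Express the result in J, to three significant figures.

Isothermal: W = nRT ln(V₂/V₁) = P₁V₁ ln(V₂/V₁).
P₁V₁ = (230 kPa)(11.2 L) = 2576 J.
W = 2576 × ln(4.26/11.2) = 2576 × -0.9666
W_by_gas = -2490 J.

W ≈ -2490 J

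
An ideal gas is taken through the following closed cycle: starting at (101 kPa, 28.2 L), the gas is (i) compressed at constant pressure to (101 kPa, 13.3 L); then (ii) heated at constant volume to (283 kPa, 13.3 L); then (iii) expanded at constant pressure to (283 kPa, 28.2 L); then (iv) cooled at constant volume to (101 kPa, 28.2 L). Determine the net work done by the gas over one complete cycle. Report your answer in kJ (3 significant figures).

W_net ≈ 2.71 kJ

Constant-volume legs do no work.
W(i) = (101)(13.3 − 28.2) = -1505 J; W(iii) = (283)(28.2 − 13.3) = 4217 J.
W_net = -1505 + 4217 = 2712 J (the clockwise enclosed area).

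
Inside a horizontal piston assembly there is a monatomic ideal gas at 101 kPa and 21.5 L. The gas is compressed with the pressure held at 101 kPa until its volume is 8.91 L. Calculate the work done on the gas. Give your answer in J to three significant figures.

Isobaric: W = P ΔV.
W = (101 kPa)(8.91 − 21.5 L) = (101)(-12.59) = -1272 J.
Work on gas = −W_by = 1272 J.

W ≈ 1270 J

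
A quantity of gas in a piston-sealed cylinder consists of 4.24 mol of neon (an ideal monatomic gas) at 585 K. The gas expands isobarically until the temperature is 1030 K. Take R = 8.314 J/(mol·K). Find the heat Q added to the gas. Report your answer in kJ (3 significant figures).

Q ≈ 39.2 kJ

Isobaric: W = nRΔT = (4.24)(8.314)(445) = 15687 J.
ΔU = nCᵥΔT with Cᵥ = 3R/2: ΔU = (4.24)(12.47)(445) = 23530 J.
Q = ΔU + W = 23530 + 15687 = 39217 J.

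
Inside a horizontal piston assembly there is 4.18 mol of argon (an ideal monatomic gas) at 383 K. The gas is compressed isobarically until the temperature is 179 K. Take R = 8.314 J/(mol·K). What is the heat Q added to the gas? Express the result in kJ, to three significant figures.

Q ≈ -17.7 kJ

Isobaric: W = nRΔT = (4.18)(8.314)(-204) = -7090 J.
ΔU = nCᵥΔT with Cᵥ = 3R/2: ΔU = (4.18)(12.47)(-204) = -10634 J.
Q = ΔU + W = -10634 − 7090 = -17724 J.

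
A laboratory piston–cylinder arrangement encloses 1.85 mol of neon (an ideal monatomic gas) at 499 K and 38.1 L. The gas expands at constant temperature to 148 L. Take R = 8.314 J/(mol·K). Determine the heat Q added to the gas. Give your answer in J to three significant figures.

Isothermal ⇒ ΔU = 0, so Q = W = nRT ln(V₂/V₁).
Q = (1.85)(8.314)(499) ln(148/38.1) = 7675 × 1.357 = 10415 J.

Q ≈ 10400 J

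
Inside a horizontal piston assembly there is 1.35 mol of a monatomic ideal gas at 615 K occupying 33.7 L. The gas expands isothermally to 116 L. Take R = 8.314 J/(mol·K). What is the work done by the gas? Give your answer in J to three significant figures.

Isothermal: W = nRT ln(V₂/V₁).
W = (1.35)(8.314)(615) × ln(116/33.7)
  = 6903 × 1.236
W_by_gas = 8532 J.

W ≈ 8530 J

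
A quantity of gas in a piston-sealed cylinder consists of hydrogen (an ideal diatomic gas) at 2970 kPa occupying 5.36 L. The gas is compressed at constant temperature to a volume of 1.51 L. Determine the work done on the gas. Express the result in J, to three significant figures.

Isothermal: W = nRT ln(V₂/V₁) = P₁V₁ ln(V₂/V₁).
P₁V₁ = (2970 kPa)(5.36 L) = 15919 J.
W = 15919 × ln(1.51/5.36) = 15919 × -1.267
W_by_gas = -20167 J; work on gas = −W_by = 20167 J.

W ≈ 20200 J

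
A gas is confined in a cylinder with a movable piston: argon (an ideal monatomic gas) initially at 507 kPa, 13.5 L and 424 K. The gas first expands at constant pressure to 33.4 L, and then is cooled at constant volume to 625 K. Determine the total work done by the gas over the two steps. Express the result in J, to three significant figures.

W_total ≈ 10100 J

Step 1 (isobaric): W = PΔV = (507 kPa)(33.4 − 13.5 L) = 10089 J.
Step 2 (isochoric): W = 0 (constant volume).
W_total = 10089 + 0 = 10089 J.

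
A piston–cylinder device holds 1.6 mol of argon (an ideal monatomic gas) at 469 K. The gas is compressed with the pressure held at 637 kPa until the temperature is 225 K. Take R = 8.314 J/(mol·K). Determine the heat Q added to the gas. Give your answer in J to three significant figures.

Isobaric: W = nRΔT = (1.6)(8.314)(-244) = -3246 J.
ΔU = nCᵥΔT with Cᵥ = 3R/2: ΔU = (1.6)(12.47)(-244) = -4869 J.
Q = ΔU + W = -4869 − 3246 = -8114 J.

Q ≈ -8110 J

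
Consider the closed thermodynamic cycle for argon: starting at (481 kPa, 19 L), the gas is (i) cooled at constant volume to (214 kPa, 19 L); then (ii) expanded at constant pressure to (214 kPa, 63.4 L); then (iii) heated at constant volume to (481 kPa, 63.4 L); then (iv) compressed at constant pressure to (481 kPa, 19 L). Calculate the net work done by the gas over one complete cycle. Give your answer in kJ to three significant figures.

Constant-volume legs do no work.
W(ii) = (214)(63.4 − 19) = 9502 J; W(iv) = (481)(19 − 63.4) = -21356 J.
W_net = 9502 − 21356 = -11855 J (the counter-clockwise enclosed area).

W_net ≈ -11.9 kJ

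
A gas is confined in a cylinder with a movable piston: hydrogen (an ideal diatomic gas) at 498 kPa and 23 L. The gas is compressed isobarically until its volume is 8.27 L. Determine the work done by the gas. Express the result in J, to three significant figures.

Isobaric: W = P ΔV.
W = (498 kPa)(8.27 − 23 L) = (498)(-14.73) = -7336 J.

W ≈ -7340 J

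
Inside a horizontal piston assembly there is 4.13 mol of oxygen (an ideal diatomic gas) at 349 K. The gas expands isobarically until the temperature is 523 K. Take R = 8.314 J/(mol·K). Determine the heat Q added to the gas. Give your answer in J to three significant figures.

Isobaric: W = nRΔT = (4.13)(8.314)(174) = 5975 J.
ΔU = nCᵥΔT with Cᵥ = 5R/2: ΔU = (4.13)(20.79)(174) = 14937 J.
Q = ΔU + W = 14937 + 5975 = 20911 J.

Q ≈ 20900 J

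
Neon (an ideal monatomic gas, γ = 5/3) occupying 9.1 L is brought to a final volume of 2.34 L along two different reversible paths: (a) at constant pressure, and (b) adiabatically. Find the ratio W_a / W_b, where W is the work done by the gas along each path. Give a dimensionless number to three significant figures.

W_a / W_b ≈ 0.336

Path (a) isobaric: W = P₁(V₂ − V₁) → W_a/(P₁V₁) = -0.7429.
Path (b) adiabatic: W = P₁V₁(1 − (V₁/V₂)^(γ−1))/(γ−1) → W_b/(P₁V₁) = -2.209.
W_a / W_b = -0.7429 / -2.209 = 0.3362.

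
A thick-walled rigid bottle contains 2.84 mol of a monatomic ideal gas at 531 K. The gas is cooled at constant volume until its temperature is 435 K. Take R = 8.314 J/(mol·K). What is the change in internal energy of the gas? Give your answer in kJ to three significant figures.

Constant volume ⇒ W = 0, so Q = ΔU = nCᵥΔT with Cᵥ = 3R/2 = 12.47 J/(mol·K).
ΔU = (2.84)(12.47)(435 − 531) = -3400 J.

ΔU ≈ -3.40 kJ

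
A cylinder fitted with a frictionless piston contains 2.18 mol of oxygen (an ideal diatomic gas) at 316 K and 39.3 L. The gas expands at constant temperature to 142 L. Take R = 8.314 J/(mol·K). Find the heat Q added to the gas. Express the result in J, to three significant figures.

Isothermal ⇒ ΔU = 0, so Q = W = nRT ln(V₂/V₁).
Q = (2.18)(8.314)(316) ln(142/39.3) = 5727 × 1.285 = 7357 J.

Q ≈ 7360 J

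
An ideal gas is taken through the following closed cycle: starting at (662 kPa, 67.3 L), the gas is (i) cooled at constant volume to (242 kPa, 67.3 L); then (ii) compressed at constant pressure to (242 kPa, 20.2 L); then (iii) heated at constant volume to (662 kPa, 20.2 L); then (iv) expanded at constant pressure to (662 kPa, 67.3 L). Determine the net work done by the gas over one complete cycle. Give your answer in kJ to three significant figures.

Constant-volume legs do no work.
W(ii) = (242)(20.2 − 67.3) = -11398 J; W(iv) = (662)(67.3 − 20.2) = 31180 J.
W_net = -11398 + 31180 = 19782 J (the clockwise enclosed area).

W_net ≈ 19.8 kJ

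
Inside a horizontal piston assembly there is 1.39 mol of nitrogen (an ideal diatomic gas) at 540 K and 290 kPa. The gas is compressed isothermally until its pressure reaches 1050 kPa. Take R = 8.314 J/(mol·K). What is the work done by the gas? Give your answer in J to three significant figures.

W ≈ -8030 J

Isothermal process: W = nRT ln(V₂/V₁) = nRT ln(P₁/P₂).
W = (1.39)(8.314)(540) × ln(290/1050)
  = 6240 × ln(0.2762) = 6240 × -1.287
W_by_gas = -8029 J.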